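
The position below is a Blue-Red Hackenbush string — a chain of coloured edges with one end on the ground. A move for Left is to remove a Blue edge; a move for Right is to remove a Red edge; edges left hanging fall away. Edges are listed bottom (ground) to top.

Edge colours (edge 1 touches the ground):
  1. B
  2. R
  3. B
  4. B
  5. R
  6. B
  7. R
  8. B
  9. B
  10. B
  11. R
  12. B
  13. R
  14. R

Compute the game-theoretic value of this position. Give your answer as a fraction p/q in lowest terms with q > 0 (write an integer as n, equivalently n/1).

6889/8192

Recurse on prefixes of the 14-edge string B R B B R B R B B B R B R R:
value_1 [B]  L=[0]  R=[·]  => 1
value_2 [BR]  L=[0]  R=[1]  => 1/2
value_3 [BRB]  L=[0; 1/2]  R=[1]  => 3/4
value_4 [BRBB]  L=[0; 1/2; 3/4]  R=[1]  => 7/8
value_5 [BRBBR]  L=[0; 1/2; 3/4]  R=[7/8; 1]  => 13/16
value_6 [BRBBRB]  L=[0; 1/2; 3/4; 13/16]  R=[7/8; 1]  => 27/32
value_7 [BRBBRBR]  L=[0; 1/2; 3/4; 13/16]  R=[27/32; 7/8; 1]  => 53/64
value_8 [BRBBRBRB]  L=[0; 1/2; 3/4; 13/16; 53/64]  R=[27/32; 7/8; 1]  => 107/128
value_9 [BRBBRBRBB]  L=[0; 1/2; 3/4; 13/16; 53/64; 107/128]  R=[27/32; 7/8; 1]  => 215/256
value_10 [BRBBRBRBBB]  L=[0; 1/2; 3/4; 13/16; 53/64; 107/128; 215/256]  R=[27/32; 7/8; 1]  => 431/512
value_11 [BRBBRBRBBBR]  L=[0; 1/2; 3/4; 13/16; 53/64; 107/128; 215/256]  R=[431/512; 27/32; 7/8; 1]  => 861/1024
value_12 [BRBBRBRBBBRB]  L=[0; 1/2; 3/4; 13/16; 53/64; 107/128; 215/256; 861/1024]  R=[431/512; 27/32; 7/8; 1]  => 1723/2048
value_13 [BRBBRBRBBBRBR]  L=[0; 1/2; 3/4; 13/16; 53/64; 107/128; 215/256; 861/1024]  R=[1723/2048; 431/512; 27/32; 7/8; 1]  => 3445/4096
value_14 [BRBBRBRBBBRBRR]  L=[0; 1/2; 3/4; 13/16; 53/64; 107/128; 215/256; 861/1024]  R=[3445/4096; 1723/2048; 431/512; 27/32; 7/8; 1]  => 6889/8192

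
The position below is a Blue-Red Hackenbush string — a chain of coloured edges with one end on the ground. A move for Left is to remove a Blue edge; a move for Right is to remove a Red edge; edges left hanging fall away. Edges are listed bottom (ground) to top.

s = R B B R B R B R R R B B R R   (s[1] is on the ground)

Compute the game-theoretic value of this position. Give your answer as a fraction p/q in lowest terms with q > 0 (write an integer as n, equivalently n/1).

Build value(s[:k]) for k = 1..14, string s = R B B R B R B R R R B B R R.
step 1: add R to get R; options L={ — } R={ 0 } so -1
step 2: add B to get RB; options L={ -1 } R={ 0 } so -1/2
step 3: add B to get RBB; options L={ -1, -1/2 } R={ 0 } so -1/4
step 4: add R to get RBBR; options L={ -1, -1/2 } R={ -1/4, 0 } so -3/8
step 5: add B to get RBBRB; options L={ -1, -1/2, -3/8 } R={ -1/4, 0 } so -5/16
step 6: add R to get RBBRBR; options L={ -1, -1/2, -3/8 } R={ -5/16, -1/4, 0 } so -11/32
step 7: add B to get RBBRBRB; options L={ -1, -1/2, -3/8, -11/32 } R={ -5/16, -1/4, 0 } so -21/64
step 8: add R to get RBBRBRBR; options L={ -1, -1/2, -3/8, -11/32 } R={ -21/64, -5/16, -1/4, 0 } so -43/128
step 9: add R to get RBBRBRBRR; options L={ -1, -1/2, -3/8, -11/32 } R={ -43/128, -21/64, -5/16, -1/4, 0 } so -87/256
step 10: add R to get RBBRBRBRRR; options L={ -1, -1/2, -3/8, -11/32 } R={ -87/256, -43/128, -21/64, -5/16, -1/4, 0 } so -175/512
step 11: add B to get RBBRBRBRRRB; options L={ -1, -1/2, -3/8, -11/32, -175/512 } R={ -87/256, -43/128, -21/64, -5/16, -1/4, 0 } so -349/1024
step 12: add B to get RBBRBRBRRRBB; options L={ -1, -1/2, -3/8, -11/32, -175/512, -349/1024 } R={ -87/256, -43/128, -21/64, -5/16, -1/4, 0 } so -697/2048
step 13: add R to get RBBRBRBRRRBBR; options L={ -1, -1/2, -3/8, -11/32, -175/512, -349/1024 } R={ -697/2048, -87/256, -43/128, -21/64, -5/16, -1/4, 0 } so -1395/4096
step 14: add R to get RBBRBRBRRRBBRR; options L={ -1, -1/2, -3/8, -11/32, -175/512, -349/1024 } R={ -1395/4096, -697/2048, -87/256, -43/128, -21/64, -5/16, -1/4, 0 } so -2791/8192

-2791/8192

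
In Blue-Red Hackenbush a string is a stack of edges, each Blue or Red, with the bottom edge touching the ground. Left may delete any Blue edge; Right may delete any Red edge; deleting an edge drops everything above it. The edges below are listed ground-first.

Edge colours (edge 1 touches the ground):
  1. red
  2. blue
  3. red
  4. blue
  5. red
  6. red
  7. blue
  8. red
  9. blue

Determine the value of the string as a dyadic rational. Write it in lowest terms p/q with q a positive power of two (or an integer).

g_1 [r]  L=[(no moves)]  R=[0]  — -1
g_2 [rb]  L=[-1]  R=[0]  — -1/2
g_3 [rbr]  L=[-1]  R=[-1/2 0]  — -3/4
g_4 [rbrb]  L=[-1 -3/4]  R=[-1/2 0]  — -5/8
g_5 [rbrbr]  L=[-1 -3/4]  R=[-5/8 -1/2 0]  — -11/16
g_6 [rbrbrr]  L=[-1 -3/4]  R=[-11/16 -5/8 -1/2 0]  — -23/32
g_7 [rbrbrrb]  L=[-1 -3/4 -23/32]  R=[-11/16 -5/8 -1/2 0]  — -45/64
g_8 [rbrbrrbr]  L=[-1 -3/4 -23/32]  R=[-45/64 -11/16 -5/8 -1/2 0]  — -91/128
g_9 [rbrbrrbrb]  L=[-1 -3/4 -23/32 -91/128]  R=[-45/64 -11/16 -5/8 -1/2 0]  — -181/256

-181/256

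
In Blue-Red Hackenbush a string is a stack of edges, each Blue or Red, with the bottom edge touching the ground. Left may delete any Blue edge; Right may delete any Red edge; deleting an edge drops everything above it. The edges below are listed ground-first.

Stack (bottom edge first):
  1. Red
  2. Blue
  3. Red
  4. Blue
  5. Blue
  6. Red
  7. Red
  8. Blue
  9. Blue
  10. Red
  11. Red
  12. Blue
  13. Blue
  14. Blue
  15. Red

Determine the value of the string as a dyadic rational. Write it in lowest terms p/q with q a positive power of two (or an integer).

val(R) = { (no moves) | 0 } gives -1
val(RB) = { -1 | 0 } gives -1/2
val(RBR) = { -1 | -1/2 0 } gives -3/4
val(RBRB) = { -1 -3/4 | -1/2 0 } gives -5/8
val(RBRBB) = { -1 -3/4 -5/8 | -1/2 0 } gives -9/16
val(RBRBBR) = { -1 -3/4 -5/8 | -9/16 -1/2 0 } gives -19/32
val(RBRBBRR) = { -1 -3/4 -5/8 | -19/32 -9/16 -1/2 0 } gives -39/64
val(RBRBBRRB) = { -1 -3/4 -5/8 -39/64 | -19/32 -9/16 -1/2 0 } gives -77/128
val(RBRBBRRBB) = { -1 -3/4 -5/8 -39/64 -77/128 | -19/32 -9/16 -1/2 0 } gives -153/256
val(RBRBBRRBBR) = { -1 -3/4 -5/8 -39/64 -77/128 | -153/256 -19/32 -9/16 -1/2 0 } gives -307/512
val(RBRBBRRBBRR) = { -1 -3/4 -5/8 -39/64 -77/128 | -307/512 -153/256 -19/32 -9/16 -1/2 0 } gives -615/1024
val(RBRBBRRBBRRB) = { -1 -3/4 -5/8 -39/64 -77/128 -615/1024 | -307/512 -153/256 -19/32 -9/16 -1/2 0 } gives -1229/2048
val(RBRBBRRBBRRBB) = { -1 -3/4 -5/8 -39/64 -77/128 -615/1024 -1229/2048 | -307/512 -153/256 -19/32 -9/16 -1/2 0 } gives -2457/4096
val(RBRBBRRBBRRBBB) = { -1 -3/4 -5/8 -39/64 -77/128 -615/1024 -1229/2048 -2457/4096 | -307/512 -153/256 -19/32 -9/16 -1/2 0 } gives -4913/8192
val(RBRBBRRBBRRBBBR) = { -1 -3/4 -5/8 -39/64 -77/128 -615/1024 -1229/2048 -2457/4096 | -4913/8192 -307/512 -153/256 -19/32 -9/16 -1/2 0 } gives -9827/16384

-9827/16384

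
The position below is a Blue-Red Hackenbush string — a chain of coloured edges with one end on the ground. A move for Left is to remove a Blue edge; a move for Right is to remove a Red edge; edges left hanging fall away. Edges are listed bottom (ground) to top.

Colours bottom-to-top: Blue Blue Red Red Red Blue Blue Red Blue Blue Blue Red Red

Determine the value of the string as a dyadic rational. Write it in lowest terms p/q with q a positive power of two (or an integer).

val(B) = { 0 | none } gives 1
val(BB) = { 0, 1 | none } gives 2
val(BBR) = { 0, 1 | 2 } gives 3/2
val(BBRR) = { 0, 1 | 3/2, 2 } gives 5/4
val(BBRRR) = { 0, 1 | 5/4, 3/2, 2 } gives 9/8
val(BBRRRB) = { 0, 1, 9/8 | 5/4, 3/2, 2 } gives 19/16
val(BBRRRBB) = { 0, 1, 9/8, 19/16 | 5/4, 3/2, 2 } gives 39/32
val(BBRRRBBR) = { 0, 1, 9/8, 19/16 | 39/32, 5/4, 3/2, 2 } gives 77/64
val(BBRRRBBRB) = { 0, 1, 9/8, 19/16, 77/64 | 39/32, 5/4, 3/2, 2 } gives 155/128
val(BBRRRBBRBB) = { 0, 1, 9/8, 19/16, 77/64, 155/128 | 39/32, 5/4, 3/2, 2 } gives 311/256
val(BBRRRBBRBBB) = { 0, 1, 9/8, 19/16, 77/64, 155/128, 311/256 | 39/32, 5/4, 3/2, 2 } gives 623/512
val(BBRRRBBRBBBR) = { 0, 1, 9/8, 19/16, 77/64, 155/128, 311/256 | 623/512, 39/32, 5/4, 3/2, 2 } gives 1245/1024
val(BBRRRBBRBBBRR) = { 0, 1, 9/8, 19/16, 77/64, 155/128, 311/256 | 1245/1024, 623/512, 39/32, 5/4, 3/2, 2 } gives 2489/2048

2489/2048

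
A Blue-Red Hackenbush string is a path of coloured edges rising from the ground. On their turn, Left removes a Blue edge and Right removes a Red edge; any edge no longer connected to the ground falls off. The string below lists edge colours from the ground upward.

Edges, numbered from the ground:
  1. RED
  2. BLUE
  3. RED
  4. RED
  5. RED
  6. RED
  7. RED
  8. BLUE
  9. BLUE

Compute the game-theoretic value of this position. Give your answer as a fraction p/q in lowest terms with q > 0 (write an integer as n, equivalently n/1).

-249/256

Build val(s[:k]) for k = 1..9, string s = RED BLUE RED RED RED RED RED BLUE BLUE.
step 1: add RED to get R; options L={ none } R={ 0 } — -1
step 2: add BLUE to get RB; options L={ -1 } R={ 0 } — -1/2
step 3: add RED to get RBR; options L={ -1 } R={ -1/2, 0 } — -3/4
step 4: add RED to get RBRR; options L={ -1 } R={ -3/4, -1/2, 0 } — -7/8
step 5: add RED to get RBRRR; options L={ -1 } R={ -7/8, -3/4, -1/2, 0 } — -15/16
step 6: add RED to get RBRRRR; options L={ -1 } R={ -15/16, -7/8, -3/4, -1/2, 0 } — -31/32
step 7: add RED to get RBRRRRR; options L={ -1 } R={ -31/32, -15/16, -7/8, -3/4, -1/2, 0 } — -63/64
step 8: add BLUE to get RBRRRRRB; options L={ -1, -63/64 } R={ -31/32, -15/16, -7/8, -3/4, -1/2, 0 } — -125/128
step 9: add BLUE to get RBRRRRRBB; options L={ -1, -63/64, -125/128 } R={ -31/32, -15/16, -7/8, -3/4, -1/2, 0 } — -249/256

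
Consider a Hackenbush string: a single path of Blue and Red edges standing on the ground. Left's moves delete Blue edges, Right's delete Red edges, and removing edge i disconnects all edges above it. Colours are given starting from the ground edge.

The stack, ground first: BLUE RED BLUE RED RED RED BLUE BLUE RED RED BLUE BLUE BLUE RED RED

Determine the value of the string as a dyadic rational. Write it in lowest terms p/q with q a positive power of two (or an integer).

9017/16384

Prefix values for BLUE RED BLUE RED RED RED BLUE BLUE RED RED BLUE BLUE BLUE RED RED via {L|R} + simplicity:
B: Left { 0 }, Right { ∅ } gives simplest 1
BR: Left { 0 }, Right { 1 } gives simplest 1/2
BRB: Left { 0,1/2 }, Right { 1 } gives simplest 3/4
BRBR: Left { 0,1/2 }, Right { 3/4,1 } gives simplest 5/8
BRBRR: Left { 0,1/2 }, Right { 5/8,3/4,1 } gives simplest 9/16
BRBRRR: Left { 0,1/2 }, Right { 9/16,5/8,3/4,1 } gives simplest 17/32
BRBRRRB: Left { 0,1/2,17/32 }, Right { 9/16,5/8,3/4,1 } gives simplest 35/64
BRBRRRBB: Left { 0,1/2,17/32,35/64 }, Right { 9/16,5/8,3/4,1 } gives simplest 71/128
BRBRRRBBR: Left { 0,1/2,17/32,35/64 }, Right { 71/128,9/16,5/8,3/4,1 } gives simplest 141/256
BRBRRRBBRR: Left { 0,1/2,17/32,35/64 }, Right { 141/256,71/128,9/16,5/8,3/4,1 } gives simplest 281/512
BRBRRRBBRRB: Left { 0,1/2,17/32,35/64,281/512 }, Right { 141/256,71/128,9/16,5/8,3/4,1 } gives simplest 563/1024
BRBRRRBBRRBB: Left { 0,1/2,17/32,35/64,281/512,563/1024 }, Right { 141/256,71/128,9/16,5/8,3/4,1 } gives simplest 1127/2048
BRBRRRBBRRBBB: Left { 0,1/2,17/32,35/64,281/512,563/1024,1127/2048 }, Right { 141/256,71/128,9/16,5/8,3/4,1 } gives simplest 2255/4096
BRBRRRBBRRBBBR: Left { 0,1/2,17/32,35/64,281/512,563/1024,1127/2048 }, Right { 2255/4096,141/256,71/128,9/16,5/8,3/4,1 } gives simplest 4509/8192
BRBRRRBBRRBBBRR: Left { 0,1/2,17/32,35/64,281/512,563/1024,1127/2048 }, Right { 4509/8192,2255/4096,141/256,71/128,9/16,5/8,3/4,1 } gives simplest 9017/16384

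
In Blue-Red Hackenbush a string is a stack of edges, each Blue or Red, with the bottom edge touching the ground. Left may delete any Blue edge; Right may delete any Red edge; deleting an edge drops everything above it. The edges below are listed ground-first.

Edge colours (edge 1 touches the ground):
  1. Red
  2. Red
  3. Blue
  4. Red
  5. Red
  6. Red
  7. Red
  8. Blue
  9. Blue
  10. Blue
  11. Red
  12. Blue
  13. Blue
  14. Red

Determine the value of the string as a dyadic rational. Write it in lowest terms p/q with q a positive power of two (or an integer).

-7955/4096

edge 1 of 14 (Red): { none | 0 } so -1
edge 2 of 14 (Red): { none | -1,0 } so -2
edge 3 of 14 (Blue): { -2 | -1,0 } so -3/2
edge 4 of 14 (Red): { -2 | -3/2,-1,0 } so -7/4
edge 5 of 14 (Red): { -2 | -7/4,-3/2,-1,0 } so -15/8
edge 6 of 14 (Red): { -2 | -15/8,-7/4,-3/2,-1,0 } so -31/16
edge 7 of 14 (Red): { -2 | -31/16,-15/8,-7/4,-3/2,-1,0 } so -63/32
edge 8 of 14 (Blue): { -2,-63/32 | -31/16,-15/8,-7/4,-3/2,-1,0 } so -125/64
edge 9 of 14 (Blue): { -2,-63/32,-125/64 | -31/16,-15/8,-7/4,-3/2,-1,0 } so -249/128
edge 10 of 14 (Blue): { -2,-63/32,-125/64,-249/128 | -31/16,-15/8,-7/4,-3/2,-1,0 } so -497/256
edge 11 of 14 (Red): { -2,-63/32,-125/64,-249/128 | -497/256,-31/16,-15/8,-7/4,-3/2,-1,0 } so -995/512
edge 12 of 14 (Blue): { -2,-63/32,-125/64,-249/128,-995/512 | -497/256,-31/16,-15/8,-7/4,-3/2,-1,0 } so -1989/1024
edge 13 of 14 (Blue): { -2,-63/32,-125/64,-249/128,-995/512,-1989/1024 | -497/256,-31/16,-15/8,-7/4,-3/2,-1,0 } so -3977/2048
edge 14 of 14 (Red): { -2,-63/32,-125/64,-249/128,-995/512,-1989/1024 | -3977/2048,-497/256,-31/16,-15/8,-7/4,-3/2,-1,0 } so -7955/4096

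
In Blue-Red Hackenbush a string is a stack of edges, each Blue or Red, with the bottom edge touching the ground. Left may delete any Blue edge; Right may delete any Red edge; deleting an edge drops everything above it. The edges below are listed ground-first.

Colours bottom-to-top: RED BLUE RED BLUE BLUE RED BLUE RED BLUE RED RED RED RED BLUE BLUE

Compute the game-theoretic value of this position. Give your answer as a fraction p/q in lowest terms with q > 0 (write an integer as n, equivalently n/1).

G(R) = { (no moves) | 0 } so -1
G(RB) = { -1 | 0 } so -1/2
G(RBR) = { -1 | -1/2, 0 } so -3/4
G(RBRB) = { -1, -3/4 | -1/2, 0 } so -5/8
G(RBRBB) = { -1, -3/4, -5/8 | -1/2, 0 } so -9/16
G(RBRBBR) = { -1, -3/4, -5/8 | -9/16, -1/2, 0 } so -19/32
G(RBRBBRB) = { -1, -3/4, -5/8, -19/32 | -9/16, -1/2, 0 } so -37/64
G(RBRBBRBR) = { -1, -3/4, -5/8, -19/32 | -37/64, -9/16, -1/2, 0 } so -75/128
G(RBRBBRBRB) = { -1, -3/4, -5/8, -19/32, -75/128 | -37/64, -9/16, -1/2, 0 } so -149/256
G(RBRBBRBRBR) = { -1, -3/4, -5/8, -19/32, -75/128 | -149/256, -37/64, -9/16, -1/2, 0 } so -299/512
G(RBRBBRBRBRR) = { -1, -3/4, -5/8, -19/32, -75/128 | -299/512, -149/256, -37/64, -9/16, -1/2, 0 } so -599/1024
G(RBRBBRBRBRRR) = { -1, -3/4, -5/8, -19/32, -75/128 | -599/1024, -299/512, -149/256, -37/64, -9/16, -1/2, 0 } so -1199/2048
G(RBRBBRBRBRRRR) = { -1, -3/4, -5/8, -19/32, -75/128 | -1199/2048, -599/1024, -299/512, -149/256, -37/64, -9/16, -1/2, 0 } so -2399/4096
G(RBRBBRBRBRRRRB) = { -1, -3/4, -5/8, -19/32, -75/128, -2399/4096 | -1199/2048, -599/1024, -299/512, -149/256, -37/64, -9/16, -1/2, 0 } so -4797/8192
G(RBRBBRBRBRRRRBB) = { -1, -3/4, -5/8, -19/32, -75/128, -2399/4096, -4797/8192 | -1199/2048, -599/1024, -299/512, -149/256, -37/64, -9/16, -1/2, 0 } so -9593/16384

-9593/16384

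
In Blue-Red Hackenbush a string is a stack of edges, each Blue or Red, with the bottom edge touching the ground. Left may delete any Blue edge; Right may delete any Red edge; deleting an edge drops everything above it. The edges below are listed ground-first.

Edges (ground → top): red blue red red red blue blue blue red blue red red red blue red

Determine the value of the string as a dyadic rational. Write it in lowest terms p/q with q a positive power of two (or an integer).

Prefix values for red blue red red red blue blue blue red blue red red red blue red via {L|R} + simplicity:
value(r) = { none | 0 } = -1
value(rb) = { -1 | 0 } = -1/2
value(rbr) = { -1 | -1/2 0 } = -3/4
value(rbrr) = { -1 | -3/4 -1/2 0 } = -7/8
value(rbrrr) = { -1 | -7/8 -3/4 -1/2 0 } = -15/16
value(rbrrrb) = { -1 -15/16 | -7/8 -3/4 -1/2 0 } = -29/32
value(rbrrrbb) = { -1 -15/16 -29/32 | -7/8 -3/4 -1/2 0 } = -57/64
value(rbrrrbbb) = { -1 -15/16 -29/32 -57/64 | -7/8 -3/4 -1/2 0 } = -113/128
value(rbrrrbbbr) = { -1 -15/16 -29/32 -57/64 | -113/128 -7/8 -3/4 -1/2 0 } = -227/256
value(rbrrrbbbrb) = { -1 -15/16 -29/32 -57/64 -227/256 | -113/128 -7/8 -3/4 -1/2 0 } = -453/512
value(rbrrrbbbrbr) = { -1 -15/16 -29/32 -57/64 -227/256 | -453/512 -113/128 -7/8 -3/4 -1/2 0 } = -907/1024
value(rbrrrbbbrbrr) = { -1 -15/16 -29/32 -57/64 -227/256 | -907/1024 -453/512 -113/128 -7/8 -3/4 -1/2 0 } = -1815/2048
value(rbrrrbbbrbrrr) = { -1 -15/16 -29/32 -57/64 -227/256 | -1815/2048 -907/1024 -453/512 -113/128 -7/8 -3/4 -1/2 0 } = -3631/4096
value(rbrrrbbbrbrrrb) = { -1 -15/16 -29/32 -57/64 -227/256 -3631/4096 | -1815/2048 -907/1024 -453/512 -113/128 -7/8 -3/4 -1/2 0 } = -7261/8192
value(rbrrrbbbrbrrrbr) = { -1 -15/16 -29/32 -57/64 -227/256 -3631/4096 | -7261/8192 -1815/2048 -907/1024 -453/512 -113/128 -7/8 -3/4 -1/2 0 } = -14523/16384

-14523/16384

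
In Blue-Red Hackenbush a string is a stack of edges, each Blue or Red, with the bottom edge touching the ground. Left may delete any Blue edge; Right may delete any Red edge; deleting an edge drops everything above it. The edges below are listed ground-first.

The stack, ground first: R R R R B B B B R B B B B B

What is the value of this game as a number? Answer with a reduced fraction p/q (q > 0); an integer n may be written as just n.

edge 1 of 14 (R): { · | 0 } -> -1
edge 2 of 14 (R): { · | -1 0 } -> -2
edge 3 of 14 (R): { · | -2 -1 0 } -> -3
edge 4 of 14 (R): { · | -3 -2 -1 0 } -> -4
edge 5 of 14 (B): { -4 | -3 -2 -1 0 } -> -7/2
edge 6 of 14 (B): { -4 -7/2 | -3 -2 -1 0 } -> -13/4
edge 7 of 14 (B): { -4 -7/2 -13/4 | -3 -2 -1 0 } -> -25/8
edge 8 of 14 (B): { -4 -7/2 -13/4 -25/8 | -3 -2 -1 0 } -> -49/16
edge 9 of 14 (R): { -4 -7/2 -13/4 -25/8 | -49/16 -3 -2 -1 0 } -> -99/32
edge 10 of 14 (B): { -4 -7/2 -13/4 -25/8 -99/32 | -49/16 -3 -2 -1 0 } -> -197/64
edge 11 of 14 (B): { -4 -7/2 -13/4 -25/8 -99/32 -197/64 | -49/16 -3 -2 -1 0 } -> -393/128
edge 12 of 14 (B): { -4 -7/2 -13/4 -25/8 -99/32 -197/64 -393/128 | -49/16 -3 -2 -1 0 } -> -785/256
edge 13 of 14 (B): { -4 -7/2 -13/4 -25/8 -99/32 -197/64 -393/128 -785/256 | -49/16 -3 -2 -1 0 } -> -1569/512
edge 14 of 14 (B): { -4 -7/2 -13/4 -25/8 -99/32 -197/64 -393/128 -785/256 -1569/512 | -49/16 -3 -2 -1 0 } -> -3137/1024

-3137/1024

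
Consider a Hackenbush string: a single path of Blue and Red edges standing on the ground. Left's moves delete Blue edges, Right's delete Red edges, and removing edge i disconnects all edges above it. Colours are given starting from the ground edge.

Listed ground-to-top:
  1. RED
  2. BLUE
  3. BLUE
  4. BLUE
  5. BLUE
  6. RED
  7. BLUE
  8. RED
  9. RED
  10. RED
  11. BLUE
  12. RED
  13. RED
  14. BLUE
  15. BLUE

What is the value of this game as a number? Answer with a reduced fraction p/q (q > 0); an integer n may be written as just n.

-1497/16384

G(R) = { none | 0 } ⇒ -1
G(RB) = { -1 | 0 } ⇒ -1/2
G(RBB) = { -1 -1/2 | 0 } ⇒ -1/4
G(RBBB) = { -1 -1/2 -1/4 | 0 } ⇒ -1/8
G(RBBBB) = { -1 -1/2 -1/4 -1/8 | 0 } ⇒ -1/16
G(RBBBBR) = { -1 -1/2 -1/4 -1/8 | -1/16 0 } ⇒ -3/32
G(RBBBBRB) = { -1 -1/2 -1/4 -1/8 -3/32 | -1/16 0 } ⇒ -5/64
G(RBBBBRBR) = { -1 -1/2 -1/4 -1/8 -3/32 | -5/64 -1/16 0 } ⇒ -11/128
G(RBBBBRBRR) = { -1 -1/2 -1/4 -1/8 -3/32 | -11/128 -5/64 -1/16 0 } ⇒ -23/256
G(RBBBBRBRRR) = { -1 -1/2 -1/4 -1/8 -3/32 | -23/256 -11/128 -5/64 -1/16 0 } ⇒ -47/512
G(RBBBBRBRRRB) = { -1 -1/2 -1/4 -1/8 -3/32 -47/512 | -23/256 -11/128 -5/64 -1/16 0 } ⇒ -93/1024
G(RBBBBRBRRRBR) = { -1 -1/2 -1/4 -1/8 -3/32 -47/512 | -93/1024 -23/256 -11/128 -5/64 -1/16 0 } ⇒ -187/2048
G(RBBBBRBRRRBRR) = { -1 -1/2 -1/4 -1/8 -3/32 -47/512 | -187/2048 -93/1024 -23/256 -11/128 -5/64 -1/16 0 } ⇒ -375/4096
G(RBBBBRBRRRBRRB) = { -1 -1/2 -1/4 -1/8 -3/32 -47/512 -375/4096 | -187/2048 -93/1024 -23/256 -11/128 -5/64 -1/16 0 } ⇒ -749/8192
G(RBBBBRBRRRBRRBB) = { -1 -1/2 -1/4 -1/8 -3/32 -47/512 -375/4096 -749/8192 | -187/2048 -93/1024 -23/256 -11/128 -5/64 -1/16 0 } ⇒ -1497/16384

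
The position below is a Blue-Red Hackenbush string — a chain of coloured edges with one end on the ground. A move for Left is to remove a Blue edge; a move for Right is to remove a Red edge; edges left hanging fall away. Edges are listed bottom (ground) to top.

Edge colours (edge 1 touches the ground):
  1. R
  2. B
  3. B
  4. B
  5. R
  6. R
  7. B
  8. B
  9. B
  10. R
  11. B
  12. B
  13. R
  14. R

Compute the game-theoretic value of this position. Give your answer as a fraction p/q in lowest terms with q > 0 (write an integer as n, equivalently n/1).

edge 1 of 14 (R): { · | 0 } ⇒ -1
edge 2 of 14 (B): { -1 | 0 } ⇒ -1/2
edge 3 of 14 (B): { -1,-1/2 | 0 } ⇒ -1/4
edge 4 of 14 (B): { -1,-1/2,-1/4 | 0 } ⇒ -1/8
edge 5 of 14 (R): { -1,-1/2,-1/4 | -1/8,0 } ⇒ -3/16
edge 6 of 14 (R): { -1,-1/2,-1/4 | -3/16,-1/8,0 } ⇒ -7/32
edge 7 of 14 (B): { -1,-1/2,-1/4,-7/32 | -3/16,-1/8,0 } ⇒ -13/64
edge 8 of 14 (B): { -1,-1/2,-1/4,-7/32,-13/64 | -3/16,-1/8,0 } ⇒ -25/128
edge 9 of 14 (B): { -1,-1/2,-1/4,-7/32,-13/64,-25/128 | -3/16,-1/8,0 } ⇒ -49/256
edge 10 of 14 (R): { -1,-1/2,-1/4,-7/32,-13/64,-25/128 | -49/256,-3/16,-1/8,0 } ⇒ -99/512
edge 11 of 14 (B): { -1,-1/2,-1/4,-7/32,-13/64,-25/128,-99/512 | -49/256,-3/16,-1/8,0 } ⇒ -197/1024
edge 12 of 14 (B): { -1,-1/2,-1/4,-7/32,-13/64,-25/128,-99/512,-197/1024 | -49/256,-3/16,-1/8,0 } ⇒ -393/2048
edge 13 of 14 (R): { -1,-1/2,-1/4,-7/32,-13/64,-25/128,-99/512,-197/1024 | -393/2048,-49/256,-3/16,-1/8,0 } ⇒ -787/4096
edge 14 of 14 (R): { -1,-1/2,-1/4,-7/32,-13/64,-25/128,-99/512,-197/1024 | -787/4096,-393/2048,-49/256,-3/16,-1/8,0 } ⇒ -1575/8192

-1575/8192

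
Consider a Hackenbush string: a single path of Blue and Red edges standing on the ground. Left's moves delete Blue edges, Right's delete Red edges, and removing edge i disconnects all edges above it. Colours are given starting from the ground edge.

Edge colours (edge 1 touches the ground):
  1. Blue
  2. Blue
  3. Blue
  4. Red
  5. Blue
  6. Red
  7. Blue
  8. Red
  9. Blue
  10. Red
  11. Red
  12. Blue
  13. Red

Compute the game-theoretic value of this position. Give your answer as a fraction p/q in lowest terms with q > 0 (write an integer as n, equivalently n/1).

2725/1024

Prefix values for Blue Blue Blue Red Blue Red Blue Red Blue Red Red Blue Red via {L|R} + simplicity:
edge 1 of 13 (Blue): { 0 |  } so 1
edge 2 of 13 (Blue): { 0 1 |  } so 2
edge 3 of 13 (Blue): { 0 1 2 |  } so 3
edge 4 of 13 (Red): { 0 1 2 | 3 } so 5/2
edge 5 of 13 (Blue): { 0 1 2 5/2 | 3 } so 11/4
edge 6 of 13 (Red): { 0 1 2 5/2 | 11/4 3 } so 21/8
edge 7 of 13 (Blue): { 0 1 2 5/2 21/8 | 11/4 3 } so 43/16
edge 8 of 13 (Red): { 0 1 2 5/2 21/8 | 43/16 11/4 3 } so 85/32
edge 9 of 13 (Blue): { 0 1 2 5/2 21/8 85/32 | 43/16 11/4 3 } so 171/64
edge 10 of 13 (Red): { 0 1 2 5/2 21/8 85/32 | 171/64 43/16 11/4 3 } so 341/128
edge 11 of 13 (Red): { 0 1 2 5/2 21/8 85/32 | 341/128 171/64 43/16 11/4 3 } so 681/256
edge 12 of 13 (Blue): { 0 1 2 5/2 21/8 85/32 681/256 | 341/128 171/64 43/16 11/4 3 } so 1363/512
edge 13 of 13 (Red): { 0 1 2 5/2 21/8 85/32 681/256 | 1363/512 341/128 171/64 43/16 11/4 3 } so 2725/1024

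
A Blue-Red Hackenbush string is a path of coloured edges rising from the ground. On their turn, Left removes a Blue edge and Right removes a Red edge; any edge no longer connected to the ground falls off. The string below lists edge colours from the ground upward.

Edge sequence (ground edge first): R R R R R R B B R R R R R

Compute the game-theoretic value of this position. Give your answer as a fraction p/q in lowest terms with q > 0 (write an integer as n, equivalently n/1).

Prefix values for R R R R R R B B R R R R R via {L|R} + simplicity:
value_1 [R]  L=[—]  R=[0]  ⇒ -1
value_2 [RR]  L=[—]  R=[-1; 0]  ⇒ -2
value_3 [RRR]  L=[—]  R=[-2; -1; 0]  ⇒ -3
value_4 [RRRR]  L=[—]  R=[-3; -2; -1; 0]  ⇒ -4
value_5 [RRRRR]  L=[—]  R=[-4; -3; -2; -1; 0]  ⇒ -5
value_6 [RRRRRR]  L=[—]  R=[-5; -4; -3; -2; -1; 0]  ⇒ -6
value_7 [RRRRRRB]  L=[-6]  R=[-5; -4; -3; -2; -1; 0]  ⇒ -11/2
value_8 [RRRRRRBB]  L=[-6; -11/2]  R=[-5; -4; -3; -2; -1; 0]  ⇒ -21/4
value_9 [RRRRRRBBR]  L=[-6; -11/2]  R=[-21/4; -5; -4; -3; -2; -1; 0]  ⇒ -43/8
value_10 [RRRRRRBBRR]  L=[-6; -11/2]  R=[-43/8; -21/4; -5; -4; -3; -2; -1; 0]  ⇒ -87/16
value_11 [RRRRRRBBRRR]  L=[-6; -11/2]  R=[-87/16; -43/8; -21/4; -5; -4; -3; -2; -1; 0]  ⇒ -175/32
value_12 [RRRRRRBBRRRR]  L=[-6; -11/2]  R=[-175/32; -87/16; -43/8; -21/4; -5; -4; -3; -2; -1; 0]  ⇒ -351/64
value_13 [RRRRRRBBRRRRR]  L=[-6; -11/2]  R=[-351/64; -175/32; -87/16; -43/8; -21/4; -5; -4; -3; -2; -1; 0]  ⇒ -703/128

-703/128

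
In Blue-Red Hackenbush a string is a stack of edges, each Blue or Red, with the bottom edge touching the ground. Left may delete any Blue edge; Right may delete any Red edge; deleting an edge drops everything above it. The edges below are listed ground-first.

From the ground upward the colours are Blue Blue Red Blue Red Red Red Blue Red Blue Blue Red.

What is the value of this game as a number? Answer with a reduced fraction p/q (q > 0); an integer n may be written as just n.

1581/1024

Prefix values for Blue Blue Red Blue Red Red Red Blue Red Blue Blue Red via {L|R} + simplicity:
val(B) = { 0 |  } -> 1
val(BB) = { 0, 1 |  } -> 2
val(BBR) = { 0, 1 | 2 } -> 3/2
val(BBRB) = { 0, 1, 3/2 | 2 } -> 7/4
val(BBRBR) = { 0, 1, 3/2 | 7/4, 2 } -> 13/8
val(BBRBRR) = { 0, 1, 3/2 | 13/8, 7/4, 2 } -> 25/16
val(BBRBRRR) = { 0, 1, 3/2 | 25/16, 13/8, 7/4, 2 } -> 49/32
val(BBRBRRRB) = { 0, 1, 3/2, 49/32 | 25/16, 13/8, 7/4, 2 } -> 99/64
val(BBRBRRRBR) = { 0, 1, 3/2, 49/32 | 99/64, 25/16, 13/8, 7/4, 2 } -> 197/128
val(BBRBRRRBRB) = { 0, 1, 3/2, 49/32, 197/128 | 99/64, 25/16, 13/8, 7/4, 2 } -> 395/256
val(BBRBRRRBRBB) = { 0, 1, 3/2, 49/32, 197/128, 395/256 | 99/64, 25/16, 13/8, 7/4, 2 } -> 791/512
val(BBRBRRRBRBBR) = { 0, 1, 3/2, 49/32, 197/128, 395/256 | 791/512, 99/64, 25/16, 13/8, 7/4, 2 } -> 1581/1024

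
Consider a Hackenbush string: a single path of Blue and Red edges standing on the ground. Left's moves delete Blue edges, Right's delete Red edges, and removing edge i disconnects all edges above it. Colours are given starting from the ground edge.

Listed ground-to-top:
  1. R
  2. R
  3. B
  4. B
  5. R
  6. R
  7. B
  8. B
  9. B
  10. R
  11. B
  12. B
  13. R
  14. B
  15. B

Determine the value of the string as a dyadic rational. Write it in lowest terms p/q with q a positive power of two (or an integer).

value(R) = { · | 0 } so -1
value(RR) = { · | -1, 0 } so -2
value(RRB) = { -2 | -1, 0 } so -3/2
value(RRBB) = { -2, -3/2 | -1, 0 } so -5/4
value(RRBBR) = { -2, -3/2 | -5/4, -1, 0 } so -11/8
value(RRBBRR) = { -2, -3/2 | -11/8, -5/4, -1, 0 } so -23/16
value(RRBBRRB) = { -2, -3/2, -23/16 | -11/8, -5/4, -1, 0 } so -45/32
value(RRBBRRBB) = { -2, -3/2, -23/16, -45/32 | -11/8, -5/4, -1, 0 } so -89/64
value(RRBBRRBBB) = { -2, -3/2, -23/16, -45/32, -89/64 | -11/8, -5/4, -1, 0 } so -177/128
value(RRBBRRBBBR) = { -2, -3/2, -23/16, -45/32, -89/64 | -177/128, -11/8, -5/4, -1, 0 } so -355/256
value(RRBBRRBBBRB) = { -2, -3/2, -23/16, -45/32, -89/64, -355/256 | -177/128, -11/8, -5/4, -1, 0 } so -709/512
value(RRBBRRBBBRBB) = { -2, -3/2, -23/16, -45/32, -89/64, -355/256, -709/512 | -177/128, -11/8, -5/4, -1, 0 } so -1417/1024
value(RRBBRRBBBRBBR) = { -2, -3/2, -23/16, -45/32, -89/64, -355/256, -709/512 | -1417/1024, -177/128, -11/8, -5/4, -1, 0 } so -2835/2048
value(RRBBRRBBBRBBRB) = { -2, -3/2, -23/16, -45/32, -89/64, -355/256, -709/512, -2835/2048 | -1417/1024, -177/128, -11/8, -5/4, -1, 0 } so -5669/4096
value(RRBBRRBBBRBBRBB) = { -2, -3/2, -23/16, -45/32, -89/64, -355/256, -709/512, -2835/2048, -5669/4096 | -1417/1024, -177/128, -11/8, -5/4, -1, 0 } so -11337/8192

-11337/8192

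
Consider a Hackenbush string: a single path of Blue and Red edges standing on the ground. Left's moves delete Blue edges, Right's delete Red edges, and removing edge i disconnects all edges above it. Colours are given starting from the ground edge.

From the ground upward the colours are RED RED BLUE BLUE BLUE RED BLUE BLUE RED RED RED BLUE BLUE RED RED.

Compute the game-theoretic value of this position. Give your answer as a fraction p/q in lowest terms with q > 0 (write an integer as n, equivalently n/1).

-9447/8192

G_1 [R]  L=[]  R=[0]  -> -1
G_2 [RR]  L=[]  R=[-1,0]  -> -2
G_3 [RRB]  L=[-2]  R=[-1,0]  -> -3/2
G_4 [RRBB]  L=[-2,-3/2]  R=[-1,0]  -> -5/4
G_5 [RRBBB]  L=[-2,-3/2,-5/4]  R=[-1,0]  -> -9/8
G_6 [RRBBBR]  L=[-2,-3/2,-5/4]  R=[-9/8,-1,0]  -> -19/16
G_7 [RRBBBRB]  L=[-2,-3/2,-5/4,-19/16]  R=[-9/8,-1,0]  -> -37/32
G_8 [RRBBBRBB]  L=[-2,-3/2,-5/4,-19/16,-37/32]  R=[-9/8,-1,0]  -> -73/64
G_9 [RRBBBRBBR]  L=[-2,-3/2,-5/4,-19/16,-37/32]  R=[-73/64,-9/8,-1,0]  -> -147/128
G_10 [RRBBBRBBRR]  L=[-2,-3/2,-5/4,-19/16,-37/32]  R=[-147/128,-73/64,-9/8,-1,0]  -> -295/256
G_11 [RRBBBRBBRRR]  L=[-2,-3/2,-5/4,-19/16,-37/32]  R=[-295/256,-147/128,-73/64,-9/8,-1,0]  -> -591/512
G_12 [RRBBBRBBRRRB]  L=[-2,-3/2,-5/4,-19/16,-37/32,-591/512]  R=[-295/256,-147/128,-73/64,-9/8,-1,0]  -> -1181/1024
G_13 [RRBBBRBBRRRBB]  L=[-2,-3/2,-5/4,-19/16,-37/32,-591/512,-1181/1024]  R=[-295/256,-147/128,-73/64,-9/8,-1,0]  -> -2361/2048
G_14 [RRBBBRBBRRRBBR]  L=[-2,-3/2,-5/4,-19/16,-37/32,-591/512,-1181/1024]  R=[-2361/2048,-295/256,-147/128,-73/64,-9/8,-1,0]  -> -4723/4096
G_15 [RRBBBRBBRRRBBRR]  L=[-2,-3/2,-5/4,-19/16,-37/32,-591/512,-1181/1024]  R=[-4723/4096,-2361/2048,-295/256,-147/128,-73/64,-9/8,-1,0]  -> -9447/8192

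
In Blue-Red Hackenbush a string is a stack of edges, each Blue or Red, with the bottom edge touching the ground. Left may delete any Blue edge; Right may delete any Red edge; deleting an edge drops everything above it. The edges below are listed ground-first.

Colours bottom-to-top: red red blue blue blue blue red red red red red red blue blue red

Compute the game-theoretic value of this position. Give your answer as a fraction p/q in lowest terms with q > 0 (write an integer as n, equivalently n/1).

-9203/8192

step 1: add red to get r; options L={ (no moves) } R={ 0 } -> -1
step 2: add red to get rr; options L={ (no moves) } R={ -1, 0 } -> -2
step 3: add blue to get rrb; options L={ -2 } R={ -1, 0 } -> -3/2
step 4: add blue to get rrbb; options L={ -2, -3/2 } R={ -1, 0 } -> -5/4
step 5: add blue to get rrbbb; options L={ -2, -3/2, -5/4 } R={ -1, 0 } -> -9/8
step 6: add blue to get rrbbbb; options L={ -2, -3/2, -5/4, -9/8 } R={ -1, 0 } -> -17/16
step 7: add red to get rrbbbbr; options L={ -2, -3/2, -5/4, -9/8 } R={ -17/16, -1, 0 } -> -35/32
step 8: add red to get rrbbbbrr; options L={ -2, -3/2, -5/4, -9/8 } R={ -35/32, -17/16, -1, 0 } -> -71/64
step 9: add red to get rrbbbbrrr; options L={ -2, -3/2, -5/4, -9/8 } R={ -71/64, -35/32, -17/16, -1, 0 } -> -143/128
step 10: add red to get rrbbbbrrrr; options L={ -2, -3/2, -5/4, -9/8 } R={ -143/128, -71/64, -35/32, -17/16, -1, 0 } -> -287/256
step 11: add red to get rrbbbbrrrrr; options L={ -2, -3/2, -5/4, -9/8 } R={ -287/256, -143/128, -71/64, -35/32, -17/16, -1, 0 } -> -575/512
step 12: add red to get rrbbbbrrrrrr; options L={ -2, -3/2, -5/4, -9/8 } R={ -575/512, -287/256, -143/128, -71/64, -35/32, -17/16, -1, 0 } -> -1151/1024
step 13: add blue to get rrbbbbrrrrrrb; options L={ -2, -3/2, -5/4, -9/8, -1151/1024 } R={ -575/512, -287/256, -143/128, -71/64, -35/32, -17/16, -1, 0 } -> -2301/2048
step 14: add blue to get rrbbbbrrrrrrbb; options L={ -2, -3/2, -5/4, -9/8, -1151/1024, -2301/2048 } R={ -575/512, -287/256, -143/128, -71/64, -35/32, -17/16, -1, 0 } -> -4601/4096
step 15: add red to get rrbbbbrrrrrrbbr; options L={ -2, -3/2, -5/4, -9/8, -1151/1024, -2301/2048 } R={ -4601/4096, -575/512, -287/256, -143/128, -71/64, -35/32, -17/16, -1, 0 } -> -9203/8192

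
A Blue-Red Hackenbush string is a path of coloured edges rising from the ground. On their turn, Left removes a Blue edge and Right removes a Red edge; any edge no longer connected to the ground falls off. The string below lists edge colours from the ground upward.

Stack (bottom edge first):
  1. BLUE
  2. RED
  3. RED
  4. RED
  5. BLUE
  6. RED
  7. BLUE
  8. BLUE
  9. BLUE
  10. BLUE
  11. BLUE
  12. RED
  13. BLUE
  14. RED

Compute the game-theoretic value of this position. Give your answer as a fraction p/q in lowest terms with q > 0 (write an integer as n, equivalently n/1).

1525/8192

G_1 [B]  L=[0]  R=[]  ⇒ 1
G_2 [BR]  L=[0]  R=[1]  ⇒ 1/2
G_3 [BRR]  L=[0]  R=[1/2,1]  ⇒ 1/4
G_4 [BRRR]  L=[0]  R=[1/4,1/2,1]  ⇒ 1/8
G_5 [BRRRB]  L=[0,1/8]  R=[1/4,1/2,1]  ⇒ 3/16
G_6 [BRRRBR]  L=[0,1/8]  R=[3/16,1/4,1/2,1]  ⇒ 5/32
G_7 [BRRRBRB]  L=[0,1/8,5/32]  R=[3/16,1/4,1/2,1]  ⇒ 11/64
G_8 [BRRRBRBB]  L=[0,1/8,5/32,11/64]  R=[3/16,1/4,1/2,1]  ⇒ 23/128
G_9 [BRRRBRBBB]  L=[0,1/8,5/32,11/64,23/128]  R=[3/16,1/4,1/2,1]  ⇒ 47/256
G_10 [BRRRBRBBBB]  L=[0,1/8,5/32,11/64,23/128,47/256]  R=[3/16,1/4,1/2,1]  ⇒ 95/512
G_11 [BRRRBRBBBBB]  L=[0,1/8,5/32,11/64,23/128,47/256,95/512]  R=[3/16,1/4,1/2,1]  ⇒ 191/1024
G_12 [BRRRBRBBBBBR]  L=[0,1/8,5/32,11/64,23/128,47/256,95/512]  R=[191/1024,3/16,1/4,1/2,1]  ⇒ 381/2048
G_13 [BRRRBRBBBBBRB]  L=[0,1/8,5/32,11/64,23/128,47/256,95/512,381/2048]  R=[191/1024,3/16,1/4,1/2,1]  ⇒ 763/4096
G_14 [BRRRBRBBBBBRBR]  L=[0,1/8,5/32,11/64,23/128,47/256,95/512,381/2048]  R=[763/4096,191/1024,3/16,1/4,1/2,1]  ⇒ 1525/8192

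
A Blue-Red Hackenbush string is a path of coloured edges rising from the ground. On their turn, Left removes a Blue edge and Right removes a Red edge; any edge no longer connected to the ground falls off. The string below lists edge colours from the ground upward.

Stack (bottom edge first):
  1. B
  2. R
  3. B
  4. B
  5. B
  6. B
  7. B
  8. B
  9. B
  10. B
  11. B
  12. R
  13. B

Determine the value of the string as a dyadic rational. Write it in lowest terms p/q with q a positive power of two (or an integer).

Recurse on prefixes of the 13-edge string B R B B B B B B B B B R B:
step 1: add B to get B; options L={ 0 } R={ none } -> 1
step 2: add R to get BR; options L={ 0 } R={ 1 } -> 1/2
step 3: add B to get BRB; options L={ 0,1/2 } R={ 1 } -> 3/4
step 4: add B to get BRBB; options L={ 0,1/2,3/4 } R={ 1 } -> 7/8
step 5: add B to get BRBBB; options L={ 0,1/2,3/4,7/8 } R={ 1 } -> 15/16
step 6: add B to get BRBBBB; options L={ 0,1/2,3/4,7/8,15/16 } R={ 1 } -> 31/32
step 7: add B to get BRBBBBB; options L={ 0,1/2,3/4,7/8,15/16,31/32 } R={ 1 } -> 63/64
step 8: add B to get BRBBBBBB; options L={ 0,1/2,3/4,7/8,15/16,31/32,63/64 } R={ 1 } -> 127/128
step 9: add B to get BRBBBBBBB; options L={ 0,1/2,3/4,7/8,15/16,31/32,63/64,127/128 } R={ 1 } -> 255/256
step 10: add B to get BRBBBBBBBB; options L={ 0,1/2,3/4,7/8,15/16,31/32,63/64,127/128,255/256 } R={ 1 } -> 511/512
step 11: add B to get BRBBBBBBBBB; options L={ 0,1/2,3/4,7/8,15/16,31/32,63/64,127/128,255/256,511/512 } R={ 1 } -> 1023/1024
step 12: add R to get BRBBBBBBBBBR; options L={ 0,1/2,3/4,7/8,15/16,31/32,63/64,127/128,255/256,511/512 } R={ 1023/1024,1 } -> 2045/2048
step 13: add B to get BRBBBBBBBBBRB; options L={ 0,1/2,3/4,7/8,15/16,31/32,63/64,127/128,255/256,511/512,2045/2048 } R={ 1023/1024,1 } -> 4091/4096

4091/4096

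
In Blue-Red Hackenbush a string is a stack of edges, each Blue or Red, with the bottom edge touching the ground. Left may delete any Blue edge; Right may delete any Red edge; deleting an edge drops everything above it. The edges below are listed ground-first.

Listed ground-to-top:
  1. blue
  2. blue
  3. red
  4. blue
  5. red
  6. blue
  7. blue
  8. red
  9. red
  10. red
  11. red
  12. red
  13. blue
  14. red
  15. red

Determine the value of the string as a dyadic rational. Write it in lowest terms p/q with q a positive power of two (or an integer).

edge 1 of 15 (blue): { 0 |  } ⇒ 1
edge 2 of 15 (blue): { 0, 1 |  } ⇒ 2
edge 3 of 15 (red): { 0, 1 | 2 } ⇒ 3/2
edge 4 of 15 (blue): { 0, 1, 3/2 | 2 } ⇒ 7/4
edge 5 of 15 (red): { 0, 1, 3/2 | 7/4, 2 } ⇒ 13/8
edge 6 of 15 (blue): { 0, 1, 3/2, 13/8 | 7/4, 2 } ⇒ 27/16
edge 7 of 15 (blue): { 0, 1, 3/2, 13/8, 27/16 | 7/4, 2 } ⇒ 55/32
edge 8 of 15 (red): { 0, 1, 3/2, 13/8, 27/16 | 55/32, 7/4, 2 } ⇒ 109/64
edge 9 of 15 (red): { 0, 1, 3/2, 13/8, 27/16 | 109/64, 55/32, 7/4, 2 } ⇒ 217/128
edge 10 of 15 (red): { 0, 1, 3/2, 13/8, 27/16 | 217/128, 109/64, 55/32, 7/4, 2 } ⇒ 433/256
edge 11 of 15 (red): { 0, 1, 3/2, 13/8, 27/16 | 433/256, 217/128, 109/64, 55/32, 7/4, 2 } ⇒ 865/512
edge 12 of 15 (red): { 0, 1, 3/2, 13/8, 27/16 | 865/512, 433/256, 217/128, 109/64, 55/32, 7/4, 2 } ⇒ 1729/1024
edge 13 of 15 (blue): { 0, 1, 3/2, 13/8, 27/16, 1729/1024 | 865/512, 433/256, 217/128, 109/64, 55/32, 7/4, 2 } ⇒ 3459/2048
edge 14 of 15 (red): { 0, 1, 3/2, 13/8, 27/16, 1729/1024 | 3459/2048, 865/512, 433/256, 217/128, 109/64, 55/32, 7/4, 2 } ⇒ 6917/4096
edge 15 of 15 (red): { 0, 1, 3/2, 13/8, 27/16, 1729/1024 | 6917/4096, 3459/2048, 865/512, 433/256, 217/128, 109/64, 55/32, 7/4, 2 } ⇒ 13833/8192

13833/8192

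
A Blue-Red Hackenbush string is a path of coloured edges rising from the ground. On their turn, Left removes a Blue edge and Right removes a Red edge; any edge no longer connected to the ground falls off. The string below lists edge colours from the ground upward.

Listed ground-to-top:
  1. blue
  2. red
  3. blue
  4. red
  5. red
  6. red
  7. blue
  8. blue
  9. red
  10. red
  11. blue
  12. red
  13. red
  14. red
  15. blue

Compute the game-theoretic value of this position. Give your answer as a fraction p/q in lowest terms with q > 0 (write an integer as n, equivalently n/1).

8995/16384

Recurse on prefixes of the 15-edge string blue red blue red red red blue blue red red blue red red red blue:
1 of 15 · b · max L 0 · min R +∞ gives 1
2 of 15 · br · max L 0 · min R 1 gives 1/2
3 of 15 · brb · max L 1/2 · min R 1 gives 3/4
4 of 15 · brbr · max L 1/2 · min R 3/4 gives 5/8
5 of 15 · brbrr · max L 1/2 · min R 5/8 gives 9/16
6 of 15 · brbrrr · max L 1/2 · min R 9/16 gives 17/32
7 of 15 · brbrrrb · max L 17/32 · min R 9/16 gives 35/64
8 of 15 · brbrrrbb · max L 35/64 · min R 9/16 gives 71/128
9 of 15 · brbrrrbbr · max L 35/64 · min R 71/128 gives 141/256
10 of 15 · brbrrrbbrr · max L 35/64 · min R 141/256 gives 281/512
11 of 15 · brbrrrbbrrb · max L 281/512 · min R 141/256 gives 563/1024
12 of 15 · brbrrrbbrrbr · max L 281/512 · min R 563/1024 gives 1125/2048
13 of 15 · brbrrrbbrrbrr · max L 281/512 · min R 1125/2048 gives 2249/4096
14 of 15 · brbrrrbbrrbrrr · max L 281/512 · min R 2249/4096 gives 4497/8192
15 of 15 · brbrrrbbrrbrrrb · max L 4497/8192 · min R 2249/4096 gives 8995/16384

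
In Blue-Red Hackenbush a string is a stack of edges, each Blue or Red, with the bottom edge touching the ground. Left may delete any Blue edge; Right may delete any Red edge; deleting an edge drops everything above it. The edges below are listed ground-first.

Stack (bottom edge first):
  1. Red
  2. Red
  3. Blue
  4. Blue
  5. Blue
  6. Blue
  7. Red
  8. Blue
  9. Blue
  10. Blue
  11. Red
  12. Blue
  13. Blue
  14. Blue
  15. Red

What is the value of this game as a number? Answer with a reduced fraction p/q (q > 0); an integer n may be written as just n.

value_1 [R]  L=[·]  R=[0]  — -1
value_2 [RR]  L=[·]  R=[-1,0]  — -2
value_3 [RRB]  L=[-2]  R=[-1,0]  — -3/2
value_4 [RRBB]  L=[-2,-3/2]  R=[-1,0]  — -5/4
value_5 [RRBBB]  L=[-2,-3/2,-5/4]  R=[-1,0]  — -9/8
value_6 [RRBBBB]  L=[-2,-3/2,-5/4,-9/8]  R=[-1,0]  — -17/16
value_7 [RRBBBBR]  L=[-2,-3/2,-5/4,-9/8]  R=[-17/16,-1,0]  — -35/32
value_8 [RRBBBBRB]  L=[-2,-3/2,-5/4,-9/8,-35/32]  R=[-17/16,-1,0]  — -69/64
value_9 [RRBBBBRBB]  L=[-2,-3/2,-5/4,-9/8,-35/32,-69/64]  R=[-17/16,-1,0]  — -137/128
value_10 [RRBBBBRBBB]  L=[-2,-3/2,-5/4,-9/8,-35/32,-69/64,-137/128]  R=[-17/16,-1,0]  — -273/256
value_11 [RRBBBBRBBBR]  L=[-2,-3/2,-5/4,-9/8,-35/32,-69/64,-137/128]  R=[-273/256,-17/16,-1,0]  — -547/512
value_12 [RRBBBBRBBBRB]  L=[-2,-3/2,-5/4,-9/8,-35/32,-69/64,-137/128,-547/512]  R=[-273/256,-17/16,-1,0]  — -1093/1024
value_13 [RRBBBBRBBBRBB]  L=[-2,-3/2,-5/4,-9/8,-35/32,-69/64,-137/128,-547/512,-1093/1024]  R=[-273/256,-17/16,-1,0]  — -2185/2048
value_14 [RRBBBBRBBBRBBB]  L=[-2,-3/2,-5/4,-9/8,-35/32,-69/64,-137/128,-547/512,-1093/1024,-2185/2048]  R=[-273/256,-17/16,-1,0]  — -4369/4096
value_15 [RRBBBBRBBBRBBBR]  L=[-2,-3/2,-5/4,-9/8,-35/32,-69/64,-137/128,-547/512,-1093/1024,-2185/2048]  R=[-4369/4096,-273/256,-17/16,-1,0]  — -8739/8192

-8739/8192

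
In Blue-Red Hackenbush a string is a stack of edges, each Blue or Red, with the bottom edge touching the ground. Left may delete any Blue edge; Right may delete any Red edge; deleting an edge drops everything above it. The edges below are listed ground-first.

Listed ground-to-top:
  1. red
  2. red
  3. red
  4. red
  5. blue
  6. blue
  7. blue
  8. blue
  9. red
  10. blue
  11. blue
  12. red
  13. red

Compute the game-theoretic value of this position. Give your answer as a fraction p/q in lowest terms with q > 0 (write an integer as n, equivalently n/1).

-1575/512

G_1 [r]  L=[∅]  R=[0]  => -1
G_2 [rr]  L=[∅]  R=[-1,0]  => -2
G_3 [rrr]  L=[∅]  R=[-2,-1,0]  => -3
G_4 [rrrr]  L=[∅]  R=[-3,-2,-1,0]  => -4
G_5 [rrrrb]  L=[-4]  R=[-3,-2,-1,0]  => -7/2
G_6 [rrrrbb]  L=[-4,-7/2]  R=[-3,-2,-1,0]  => -13/4
G_7 [rrrrbbb]  L=[-4,-7/2,-13/4]  R=[-3,-2,-1,0]  => -25/8
G_8 [rrrrbbbb]  L=[-4,-7/2,-13/4,-25/8]  R=[-3,-2,-1,0]  => -49/16
G_9 [rrrrbbbbr]  L=[-4,-7/2,-13/4,-25/8]  R=[-49/16,-3,-2,-1,0]  => -99/32
G_10 [rrrrbbbbrb]  L=[-4,-7/2,-13/4,-25/8,-99/32]  R=[-49/16,-3,-2,-1,0]  => -197/64
G_11 [rrrrbbbbrbb]  L=[-4,-7/2,-13/4,-25/8,-99/32,-197/64]  R=[-49/16,-3,-2,-1,0]  => -393/128
G_12 [rrrrbbbbrbbr]  L=[-4,-7/2,-13/4,-25/8,-99/32,-197/64]  R=[-393/128,-49/16,-3,-2,-1,0]  => -787/256
G_13 [rrrrbbbbrbbrr]  L=[-4,-7/2,-13/4,-25/8,-99/32,-197/64]  R=[-787/256,-393/128,-49/16,-3,-2,-1,0]  => -1575/512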